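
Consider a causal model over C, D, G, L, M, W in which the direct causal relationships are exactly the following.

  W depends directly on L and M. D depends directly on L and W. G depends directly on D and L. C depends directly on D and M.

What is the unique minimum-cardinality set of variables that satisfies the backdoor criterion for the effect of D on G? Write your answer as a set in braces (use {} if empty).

Variables eligible for adjustment (non-descendants of D, excluding D and G): {L, M, W}.
Backdoor paths from D to G:
  P1: D <- L -> G
  P2: D <- W <- L -> G
The empty set is not sufficient: P1 (D <- L -> G) has no collider blocking it and no conditioned non-collider, so it is open.
Try {L}:
  P1: blocked at fork node L ∈ conditioning set.
  P2: blocked at fork node L ∈ conditioning set.
{L} contains no descendant of D and blocks every backdoor path.
No other singleton works — e.g. {M} leaves P1 open — so {L} is the unique smallest valid adjustment set.

{L}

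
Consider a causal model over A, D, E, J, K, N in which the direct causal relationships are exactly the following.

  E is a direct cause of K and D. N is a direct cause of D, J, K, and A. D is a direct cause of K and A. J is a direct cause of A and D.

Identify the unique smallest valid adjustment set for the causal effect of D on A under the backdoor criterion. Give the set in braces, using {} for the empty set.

{J, N}

Variables eligible for adjustment (non-descendants of D, excluding D and A): {E, J, N}.
Backdoor paths from D to A:
  P1: D <- N -> J -> A
  P2: D <- N -> A
  P3: D <- E -> K <- N -> J -> A
  P4: D <- E -> K <- N -> A
  P5: D <- J <- N -> A
  P6: D <- J -> A
The empty set is not sufficient: P1 (D <- N -> J -> A) has no collider blocking it and no conditioned non-collider, so it is open.
Try {J, N}:
  P1: blocked at fork node N ∈ conditioning set.
  P2: blocked at fork node N ∈ conditioning set.
  P3: blocked at collider K (neither it nor any descendant is in the conditioning set).
  P4: blocked at collider K (neither it nor any descendant is in the conditioning set).
  P5: blocked at chain node J ∈ conditioning set.
  P6: blocked at fork node J ∈ conditioning set.
{J, N} contains no descendant of D and blocks every backdoor path.
Every element of {J, N} is needed (dropping J leaves P6 open; dropping N leaves P2 open), so no proper subset is valid.
Among all size-2 subsets of the eligible variables, only {J, N} blocks every backdoor path, so it is the unique smallest valid adjustment set.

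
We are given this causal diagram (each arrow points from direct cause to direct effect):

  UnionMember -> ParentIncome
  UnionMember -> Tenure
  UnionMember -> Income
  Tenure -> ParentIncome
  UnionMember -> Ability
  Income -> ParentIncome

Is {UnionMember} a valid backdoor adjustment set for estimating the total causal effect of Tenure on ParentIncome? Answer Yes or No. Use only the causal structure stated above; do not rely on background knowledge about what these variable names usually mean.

Backdoor paths from Tenure to ParentIncome (paths whose first edge points into Tenure):
  P1: Tenure <- UnionMember -> Income -> ParentIncome
  P2: Tenure <- UnionMember -> ParentIncome
Condition 1 (no descendant of Tenure in the set): holds — descendants of Tenure are {ParentIncome}; none are in {UnionMember}.
Condition 2 (every backdoor path blocked by {UnionMember}):
  P1: blocked at fork node UnionMember ∈ conditioning set.
  P2: blocked at fork node UnionMember ∈ conditioning set.
{UnionMember} satisfies the backdoor criterion.

Yes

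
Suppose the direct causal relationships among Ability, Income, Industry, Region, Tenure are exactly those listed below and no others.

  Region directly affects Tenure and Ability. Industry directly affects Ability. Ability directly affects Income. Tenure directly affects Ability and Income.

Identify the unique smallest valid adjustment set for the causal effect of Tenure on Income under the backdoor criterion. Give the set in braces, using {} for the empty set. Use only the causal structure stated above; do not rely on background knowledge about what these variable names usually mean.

{Region}

Variables eligible for adjustment (non-descendants of Tenure, excluding Tenure and Income): {Industry, Region}.
Backdoor paths from Tenure to Income:
  P1: Tenure <- Region -> Ability -> Income
The empty set is not sufficient: P1 (Tenure <- Region -> Ability -> Income) has no collider blocking it and no conditioned non-collider, so it is open.
Try {Region}:
  P1: blocked at fork node Region ∈ conditioning set.
{Region} contains no descendant of Tenure and blocks every backdoor path.
No other singleton works — e.g. {Industry} leaves P1 open — so {Region} is the unique smallest valid adjustment set.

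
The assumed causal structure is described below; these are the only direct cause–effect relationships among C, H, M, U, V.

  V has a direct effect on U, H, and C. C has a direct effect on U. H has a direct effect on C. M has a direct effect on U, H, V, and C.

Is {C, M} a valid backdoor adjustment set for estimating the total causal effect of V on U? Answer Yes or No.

Backdoor paths from V to U (paths whose first edge points into V):
  P1: V <- M -> H -> C -> U
  P2: V <- M -> C -> U
  P3: V <- M -> U
Condition 1 (no descendant of V in the set): FAILS — C is a descendant of V.
Condition 2 (every backdoor path blocked by {C, M}):
  P1: blocked at fork node M ∈ conditioning set.
  P2: blocked at fork node M ∈ conditioning set.
  P3: blocked at fork node M ∈ conditioning set.
{C, M} does not satisfy the backdoor criterion.

No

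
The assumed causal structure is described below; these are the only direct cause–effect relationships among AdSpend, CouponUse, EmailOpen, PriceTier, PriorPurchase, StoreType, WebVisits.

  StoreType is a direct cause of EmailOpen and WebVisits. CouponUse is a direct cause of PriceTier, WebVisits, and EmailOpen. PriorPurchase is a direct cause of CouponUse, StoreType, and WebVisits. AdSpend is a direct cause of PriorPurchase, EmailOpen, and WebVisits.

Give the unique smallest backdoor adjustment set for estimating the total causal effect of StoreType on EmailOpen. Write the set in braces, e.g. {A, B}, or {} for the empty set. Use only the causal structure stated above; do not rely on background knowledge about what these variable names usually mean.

Variables eligible for adjustment (non-descendants of StoreType, excluding StoreType and EmailOpen): {AdSpend, CouponUse, PriceTier, PriorPurchase}.
Backdoor paths from StoreType to EmailOpen:
  P1: StoreType <- PriorPurchase <- AdSpend -> EmailOpen
  P2: StoreType <- PriorPurchase <- AdSpend -> WebVisits <- CouponUse -> EmailOpen
  P3: StoreType <- PriorPurchase -> CouponUse -> EmailOpen
  P4: StoreType <- PriorPurchase -> CouponUse -> WebVisits <- AdSpend -> EmailOpen
  P5: StoreType <- PriorPurchase -> WebVisits <- AdSpend -> EmailOpen
  P6: StoreType <- PriorPurchase -> WebVisits <- CouponUse -> EmailOpen
The empty set is not sufficient: P1 (StoreType <- PriorPurchase <- AdSpend -> EmailOpen) has no collider blocking it and no conditioned non-collider, so it is open.
Try {PriorPurchase}:
  P1: blocked at chain node PriorPurchase ∈ conditioning set.
  P2: blocked at chain node PriorPurchase ∈ conditioning set.
  P3: blocked at fork node PriorPurchase ∈ conditioning set.
  P4: blocked at fork node PriorPurchase ∈ conditioning set.
  P5: blocked at fork node PriorPurchase ∈ conditioning set.
  P6: blocked at fork node PriorPurchase ∈ conditioning set.
{PriorPurchase} contains no descendant of StoreType and blocks every backdoor path.
No other singleton works — e.g. {AdSpend} leaves P3 open — so {PriorPurchase} is the unique smallest valid adjustment set.

{PriorPurchase}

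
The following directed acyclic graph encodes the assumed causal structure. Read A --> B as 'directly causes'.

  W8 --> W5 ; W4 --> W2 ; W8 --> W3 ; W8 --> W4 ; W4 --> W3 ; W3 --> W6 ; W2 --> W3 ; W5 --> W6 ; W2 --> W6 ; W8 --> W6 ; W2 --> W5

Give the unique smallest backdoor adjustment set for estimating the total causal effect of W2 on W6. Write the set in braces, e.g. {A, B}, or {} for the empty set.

Variables eligible for adjustment (non-descendants of W2, excluding W2 and W6): {W4, W8}.
Backdoor paths from W2 to W6:
  P1: W2 <- W4 <- W8 -> W3 -> W6
  P2: W2 <- W4 <- W8 -> W5 -> W6
  P3: W2 <- W4 <- W8 -> W6
  P4: W2 <- W4 -> W3 <- W8 -> W5 -> W6
  P5: W2 <- W4 -> W3 <- W8 -> W6
  P6: W2 <- W4 -> W3 -> W6
The empty set is not sufficient: P1 (W2 <- W4 <- W8 -> W3 -> W6) has no collider blocking it and no conditioned non-collider, so it is open.
Try {W4}:
  P1: blocked at chain node W4 ∈ conditioning set.
  P2: blocked at chain node W4 ∈ conditioning set.
  P3: blocked at chain node W4 ∈ conditioning set.
  P4: blocked at fork node W4 ∈ conditioning set.
  P5: blocked at fork node W4 ∈ conditioning set.
  P6: blocked at fork node W4 ∈ conditioning set.
{W4} contains no descendant of W2 and blocks every backdoor path.
No other singleton works — e.g. {W8} leaves P6 open — so {W4} is the unique smallest valid adjustment set.

{W4}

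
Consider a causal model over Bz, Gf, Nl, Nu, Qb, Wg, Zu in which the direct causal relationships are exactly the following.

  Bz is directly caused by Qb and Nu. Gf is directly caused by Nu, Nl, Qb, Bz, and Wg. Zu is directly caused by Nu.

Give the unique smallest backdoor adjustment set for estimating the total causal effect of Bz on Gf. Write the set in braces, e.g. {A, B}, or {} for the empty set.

Variables eligible for adjustment (non-descendants of Bz, excluding Bz and Gf): {Nl, Nu, Qb, Wg, Zu}.
Backdoor paths from Bz to Gf:
  P1: Bz <- Nu -> Gf
  P2: Bz <- Qb -> Gf
The empty set is not sufficient: P1 (Bz <- Nu -> Gf) has no collider blocking it and no conditioned non-collider, so it is open.
Try {Nu, Qb}:
  P1: blocked at fork node Nu ∈ conditioning set.
  P2: blocked at fork node Qb ∈ conditioning set.
{Nu, Qb} contains no descendant of Bz and blocks every backdoor path.
Every element of {Nu, Qb} is needed (dropping Nu leaves P1 open; dropping Qb leaves P2 open), so no proper subset is valid.
Among all size-2 subsets of the eligible variables, only {Nu, Qb} blocks every backdoor path, so it is the unique smallest valid adjustment set.

{Nu, Qb}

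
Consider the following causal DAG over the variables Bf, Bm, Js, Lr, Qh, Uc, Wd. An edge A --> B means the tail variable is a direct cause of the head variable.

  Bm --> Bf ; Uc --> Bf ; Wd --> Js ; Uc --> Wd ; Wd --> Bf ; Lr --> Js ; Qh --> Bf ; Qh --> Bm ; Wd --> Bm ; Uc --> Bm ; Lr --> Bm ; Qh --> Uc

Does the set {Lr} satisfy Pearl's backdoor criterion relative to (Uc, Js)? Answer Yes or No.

Yes

Backdoor paths from Uc to Js (paths whose first edge points into Uc):
  P1: Uc <- Qh -> Bm <- Wd -> Js
  P2: Uc <- Qh -> Bm <- Lr -> Js
  P3: Uc <- Qh -> Bm -> Bf <- Wd -> Js
  P4: Uc <- Qh -> Bf <- Wd -> Js
  P5: Uc <- Qh -> Bf <- Wd -> Bm <- Lr -> Js
  P6: Uc <- Qh -> Bf <- Bm <- Wd -> Js
  P7: Uc <- Qh -> Bf <- Bm <- Lr -> Js
Condition 1 (no descendant of Uc in the set): holds — descendants of Uc are {Bf, Bm, Js, Wd}; none are in {Lr}.
Condition 2 (every backdoor path blocked by {Lr}):
  P1: blocked at collider Bm (neither it nor any descendant is in the conditioning set).
  P2: blocked at collider Bm (neither it nor any descendant is in the conditioning set).
  P3: blocked at collider Bf (neither it nor any descendant is in the conditioning set).
  P4: blocked at collider Bf (neither it nor any descendant is in the conditioning set).
  P5: blocked at collider Bf (neither it nor any descendant is in the conditioning set).
  P6: blocked at collider Bf (neither it nor any descendant is in the conditioning set).
  P7: blocked at collider Bf (neither it nor any descendant is in the conditioning set).
{Lr} satisfies the backdoor criterion.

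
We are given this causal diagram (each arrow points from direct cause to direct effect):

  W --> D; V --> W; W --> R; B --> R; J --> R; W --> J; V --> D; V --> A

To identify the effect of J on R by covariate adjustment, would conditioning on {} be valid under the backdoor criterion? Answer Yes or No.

Backdoor paths from J to R (paths whose first edge points into J):
  P1: J <- W -> R
Condition 1 (no descendant of J in the set): holds — descendants of J are {R}; none are in {}.
Condition 2 (every backdoor path blocked by {}):
  P1: open — no interior node is in the conditioning set.
{} does not satisfy the backdoor criterion.

No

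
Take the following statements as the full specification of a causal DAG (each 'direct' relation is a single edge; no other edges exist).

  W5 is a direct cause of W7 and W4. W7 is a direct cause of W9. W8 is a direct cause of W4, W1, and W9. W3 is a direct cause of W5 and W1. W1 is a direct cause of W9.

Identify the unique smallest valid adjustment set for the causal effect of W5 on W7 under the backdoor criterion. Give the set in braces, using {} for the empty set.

Variables eligible for adjustment (non-descendants of W5, excluding W5 and W7): {W1, W3, W8}.
Backdoor paths from W5 to W7:
  P1: W5 <- W3 -> W1 <- W8 -> W9 <- W7
  P2: W5 <- W3 -> W1 -> W9 <- W7
Each backdoor path contains an unconditioned collider, so every path is already blocked with the empty conditioning set:
  P1: blocked at collider W1 (neither it nor any descendant is in the conditioning set).
  P2: blocked at collider W9 (neither it nor any descendant is in the conditioning set).
The empty set is therefore the unique smallest valid set.

{}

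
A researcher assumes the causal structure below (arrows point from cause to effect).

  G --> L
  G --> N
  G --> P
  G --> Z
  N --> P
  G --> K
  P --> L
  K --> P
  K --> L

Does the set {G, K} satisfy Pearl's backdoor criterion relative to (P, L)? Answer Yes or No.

Backdoor paths from P to L (paths whose first edge points into P):
  P1: P <- G -> K -> L
  P2: P <- G -> L
  P3: P <- K <- G -> L
  P4: P <- K -> L
  P5: P <- N <- G -> K -> L
  P6: P <- N <- G -> L
Condition 1 (no descendant of P in the set): holds — descendants of P are {L}; none are in {G, K}.
Condition 2 (every backdoor path blocked by {G, K}):
  P1: blocked at fork node G ∈ conditioning set.
  P2: blocked at fork node G ∈ conditioning set.
  P3: blocked at chain node K ∈ conditioning set.
  P4: blocked at fork node K ∈ conditioning set.
  P5: blocked at fork node G ∈ conditioning set.
  P6: blocked at fork node G ∈ conditioning set.
{G, K} satisfies the backdoor criterion.

Yes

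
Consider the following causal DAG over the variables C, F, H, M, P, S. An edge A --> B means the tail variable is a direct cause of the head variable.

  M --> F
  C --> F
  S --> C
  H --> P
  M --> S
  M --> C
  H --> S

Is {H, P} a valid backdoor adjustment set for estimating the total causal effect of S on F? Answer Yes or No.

No

Backdoor paths from S to F (paths whose first edge points into S):
  P1: S <- M -> C -> F
  P2: S <- M -> F
Condition 1 (no descendant of S in the set): holds — descendants of S are {C, F}; none are in {H, P}.
Condition 2 (every backdoor path blocked by {H, P}):
  P1: open — no interior node is in the conditioning set.
  P2: open — no interior node is in the conditioning set.
{H, P} does not satisfy the backdoor criterion.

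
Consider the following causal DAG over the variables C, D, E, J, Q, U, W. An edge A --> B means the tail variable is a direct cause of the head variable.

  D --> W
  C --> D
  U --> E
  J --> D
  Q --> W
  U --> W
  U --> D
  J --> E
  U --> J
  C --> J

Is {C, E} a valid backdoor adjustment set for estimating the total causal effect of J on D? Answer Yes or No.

Backdoor paths from J to D (paths whose first edge points into J):
  P1: J <- C -> D
  P2: J <- U -> D
  P3: J <- U -> W <- D
Condition 1 (no descendant of J in the set): FAILS — E is a descendant of J.
Condition 2 (every backdoor path blocked by {C, E}):
  P1: blocked at fork node C ∈ conditioning set.
  P2: open — no interior node is in the conditioning set.
  P3: blocked at collider W (neither it nor any descendant is in the conditioning set).
{C, E} does not satisfy the backdoor criterion.

No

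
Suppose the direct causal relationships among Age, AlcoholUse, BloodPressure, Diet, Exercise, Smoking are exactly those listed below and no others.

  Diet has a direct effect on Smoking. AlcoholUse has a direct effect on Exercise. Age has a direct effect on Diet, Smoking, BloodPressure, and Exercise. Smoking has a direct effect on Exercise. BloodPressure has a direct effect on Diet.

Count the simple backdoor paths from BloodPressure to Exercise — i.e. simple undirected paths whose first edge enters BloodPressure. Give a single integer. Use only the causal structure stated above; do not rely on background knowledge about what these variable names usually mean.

A backdoor path from BloodPressure to Exercise is any simple undirected path whose first edge points into BloodPressure (i.e. leaves BloodPressure via a parent).
Parents of BloodPressure: {Age}.
Enumerating:
  P1: BloodPressure <- Age -> Diet -> Smoking -> Exercise
  P2: BloodPressure <- Age -> Smoking -> Exercise
  P3: BloodPressure <- Age -> Exercise
That exhausts the simple backdoor paths. Count: 3.

3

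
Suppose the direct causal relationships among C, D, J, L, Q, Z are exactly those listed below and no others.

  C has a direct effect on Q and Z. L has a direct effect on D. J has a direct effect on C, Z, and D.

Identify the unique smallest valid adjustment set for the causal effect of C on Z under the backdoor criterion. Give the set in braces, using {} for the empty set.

Variables eligible for adjustment (non-descendants of C, excluding C and Z): {D, J, L}.
Backdoor paths from C to Z:
  P1: C <- J -> Z
The empty set is not sufficient: P1 (C <- J -> Z) has no collider blocking it and no conditioned non-collider, so it is open.
Try {J}:
  P1: blocked at fork node J ∈ conditioning set.
{J} contains no descendant of C and blocks every backdoor path.
No other singleton works — e.g. {L} leaves P1 open — so {J} is the unique smallest valid adjustment set.

{J}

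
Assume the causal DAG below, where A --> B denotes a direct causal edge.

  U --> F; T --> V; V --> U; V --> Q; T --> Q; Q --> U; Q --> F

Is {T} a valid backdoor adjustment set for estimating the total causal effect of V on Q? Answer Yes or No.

Backdoor paths from V to Q (paths whose first edge points into V):
  P1: V <- T -> Q
Condition 1 (no descendant of V in the set): holds — descendants of V are {F, Q, U}; none are in {T}.
Condition 2 (every backdoor path blocked by {T}):
  P1: blocked at fork node T ∈ conditioning set.
{T} satisfies the backdoor criterion.

Yes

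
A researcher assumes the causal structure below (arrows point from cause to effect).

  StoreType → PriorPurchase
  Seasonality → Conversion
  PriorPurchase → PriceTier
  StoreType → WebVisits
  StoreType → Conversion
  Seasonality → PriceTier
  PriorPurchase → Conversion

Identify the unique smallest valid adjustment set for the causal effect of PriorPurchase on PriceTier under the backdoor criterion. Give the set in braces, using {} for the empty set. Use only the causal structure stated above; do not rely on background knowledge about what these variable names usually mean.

Variables eligible for adjustment (non-descendants of PriorPurchase, excluding PriorPurchase and PriceTier): {Seasonality, StoreType, WebVisits}.
Backdoor paths from PriorPurchase to PriceTier:
  P1: PriorPurchase <- StoreType -> Conversion <- Seasonality -> PriceTier
Each backdoor path contains an unconditioned collider, so every path is already blocked with the empty conditioning set:
  P1: blocked at collider Conversion (neither it nor any descendant is in the conditioning set).
The empty set is therefore the unique smallest valid set.

{}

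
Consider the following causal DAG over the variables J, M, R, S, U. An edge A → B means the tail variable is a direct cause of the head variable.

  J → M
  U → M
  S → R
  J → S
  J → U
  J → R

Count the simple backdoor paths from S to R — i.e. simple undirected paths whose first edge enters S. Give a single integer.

1

A backdoor path from S to R is any simple undirected path whose first edge points into S (i.e. leaves S via a parent).
Parents of S: {J}.
Enumerating:
  P1: S <- J -> R
That exhausts the simple backdoor paths. Count: 1.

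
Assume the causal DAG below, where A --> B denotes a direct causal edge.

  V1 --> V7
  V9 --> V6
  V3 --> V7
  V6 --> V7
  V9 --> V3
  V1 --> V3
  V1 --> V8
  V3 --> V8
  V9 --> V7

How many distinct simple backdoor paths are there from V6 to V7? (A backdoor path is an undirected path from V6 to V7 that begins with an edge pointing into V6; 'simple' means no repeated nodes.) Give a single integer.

A backdoor path from V6 to V7 is any simple undirected path whose first edge points into V6 (i.e. leaves V6 via a parent).
Parents of V6: {V9}.
Enumerating:
  P1: V6 <- V9 -> V3 <- V1 -> V7
  P2: V6 <- V9 -> V3 -> V8 <- V1 -> V7
  P3: V6 <- V9 -> V3 -> V7
  P4: V6 <- V9 -> V7
That exhausts the simple backdoor paths. Count: 4.

4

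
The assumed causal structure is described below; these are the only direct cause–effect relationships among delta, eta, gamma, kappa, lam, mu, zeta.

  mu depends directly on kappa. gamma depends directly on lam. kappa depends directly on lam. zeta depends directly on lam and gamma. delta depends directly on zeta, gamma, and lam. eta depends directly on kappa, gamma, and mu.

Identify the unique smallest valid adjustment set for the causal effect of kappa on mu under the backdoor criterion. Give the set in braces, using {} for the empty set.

Variables eligible for adjustment (non-descendants of kappa, excluding kappa and mu): {delta, gamma, lam, zeta}.
Backdoor paths from kappa to mu:
  P1: kappa <- lam -> gamma -> eta <- mu
  P2: kappa <- lam -> zeta <- gamma -> eta <- mu
  P3: kappa <- lam -> zeta -> delta <- gamma -> eta <- mu
  P4: kappa <- lam -> delta <- gamma -> eta <- mu
  P5: kappa <- lam -> delta <- zeta <- gamma -> eta <- mu
Each backdoor path contains an unconditioned collider, so every path is already blocked with the empty conditioning set:
  P1: blocked at collider eta (neither it nor any descendant is in the conditioning set).
  P2: blocked at collider zeta (neither it nor any descendant is in the conditioning set).
  P3: blocked at collider delta (neither it nor any descendant is in the conditioning set).
  P4: blocked at collider delta (neither it nor any descendant is in the conditioning set).
  P5: blocked at collider delta (neither it nor any descendant is in the conditioning set).
The empty set is therefore the unique smallest valid set.

{}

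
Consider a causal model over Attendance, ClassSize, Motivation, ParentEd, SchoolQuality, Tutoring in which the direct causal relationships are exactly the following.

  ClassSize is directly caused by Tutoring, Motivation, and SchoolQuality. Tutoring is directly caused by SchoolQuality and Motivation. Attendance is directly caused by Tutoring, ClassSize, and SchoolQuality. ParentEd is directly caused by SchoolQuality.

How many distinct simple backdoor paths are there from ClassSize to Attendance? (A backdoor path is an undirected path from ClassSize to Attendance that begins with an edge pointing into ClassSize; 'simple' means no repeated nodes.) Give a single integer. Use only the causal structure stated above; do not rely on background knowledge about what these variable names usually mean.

6

A backdoor path from ClassSize to Attendance is any simple undirected path whose first edge points into ClassSize (i.e. leaves ClassSize via a parent).
Parents of ClassSize: {Motivation, SchoolQuality, Tutoring}.
Enumerating:
  P1: ClassSize <- SchoolQuality -> Tutoring -> Attendance
  P2: ClassSize <- SchoolQuality -> Attendance
  P3: ClassSize <- Motivation -> Tutoring <- SchoolQuality -> Attendance
  P4: ClassSize <- Motivation -> Tutoring -> Attendance
  P5: ClassSize <- Tutoring <- SchoolQuality -> Attendance
  P6: ClassSize <- Tutoring -> Attendance
That exhausts the simple backdoor paths. Count: 6.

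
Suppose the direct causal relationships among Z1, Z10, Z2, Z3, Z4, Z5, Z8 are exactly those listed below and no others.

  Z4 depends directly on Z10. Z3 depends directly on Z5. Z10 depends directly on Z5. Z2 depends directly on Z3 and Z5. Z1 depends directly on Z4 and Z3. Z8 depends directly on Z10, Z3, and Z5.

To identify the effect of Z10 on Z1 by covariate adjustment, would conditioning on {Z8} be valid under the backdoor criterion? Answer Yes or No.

Backdoor paths from Z10 to Z1 (paths whose first edge points into Z10):
  P1: Z10 <- Z5 -> Z3 -> Z1
  P2: Z10 <- Z5 -> Z2 <- Z3 -> Z1
  P3: Z10 <- Z5 -> Z8 <- Z3 -> Z1
Condition 1 (no descendant of Z10 in the set): FAILS — Z8 is a descendant of Z10.
Condition 2 (every backdoor path blocked by {Z8}):
  P1: open — no interior node is in the conditioning set.
  P2: blocked at collider Z2 (neither it nor any descendant is in the conditioning set).
  P3: open — collider(s) Z8 are conditioned on (or have a conditioned descendant) and no non-collider on the path is in the set.
{Z8} does not satisfy the backdoor criterion.

No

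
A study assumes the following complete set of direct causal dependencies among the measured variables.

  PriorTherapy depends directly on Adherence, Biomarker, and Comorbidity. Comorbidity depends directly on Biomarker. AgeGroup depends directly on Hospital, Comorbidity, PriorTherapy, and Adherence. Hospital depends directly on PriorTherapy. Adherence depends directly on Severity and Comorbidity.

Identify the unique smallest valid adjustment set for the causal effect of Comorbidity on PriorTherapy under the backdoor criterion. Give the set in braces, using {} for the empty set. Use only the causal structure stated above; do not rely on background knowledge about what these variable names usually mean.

Variables eligible for adjustment (non-descendants of Comorbidity, excluding Comorbidity and PriorTherapy): {Biomarker, Severity}.
Backdoor paths from Comorbidity to PriorTherapy:
  P1: Comorbidity <- Biomarker -> PriorTherapy
The empty set is not sufficient: P1 (Comorbidity <- Biomarker -> PriorTherapy) has no collider blocking it and no conditioned non-collider, so it is open.
Try {Biomarker}:
  P1: blocked at fork node Biomarker ∈ conditioning set.
{Biomarker} contains no descendant of Comorbidity and blocks every backdoor path.
No other singleton works — e.g. {Severity} leaves P1 open — so {Biomarker} is the unique smallest valid adjustment set.

{Biomarker}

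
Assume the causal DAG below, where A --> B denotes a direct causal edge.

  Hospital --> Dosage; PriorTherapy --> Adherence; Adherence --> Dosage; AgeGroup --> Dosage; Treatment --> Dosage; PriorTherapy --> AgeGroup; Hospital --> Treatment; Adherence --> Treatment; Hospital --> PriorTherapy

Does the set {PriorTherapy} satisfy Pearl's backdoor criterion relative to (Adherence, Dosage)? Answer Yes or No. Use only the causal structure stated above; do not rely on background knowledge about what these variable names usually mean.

Backdoor paths from Adherence to Dosage (paths whose first edge points into Adherence):
  P1: Adherence <- PriorTherapy <- Hospital -> Treatment -> Dosage
  P2: Adherence <- PriorTherapy <- Hospital -> Dosage
  P3: Adherence <- PriorTherapy -> AgeGroup -> Dosage
Condition 1 (no descendant of Adherence in the set): holds — descendants of Adherence are {Dosage, Treatment}; none are in {PriorTherapy}.
Condition 2 (every backdoor path blocked by {PriorTherapy}):
  P1: blocked at chain node PriorTherapy ∈ conditioning set.
  P2: blocked at chain node PriorTherapy ∈ conditioning set.
  P3: blocked at fork node PriorTherapy ∈ conditioning set.
{PriorTherapy} satisfies the backdoor criterion.

Yes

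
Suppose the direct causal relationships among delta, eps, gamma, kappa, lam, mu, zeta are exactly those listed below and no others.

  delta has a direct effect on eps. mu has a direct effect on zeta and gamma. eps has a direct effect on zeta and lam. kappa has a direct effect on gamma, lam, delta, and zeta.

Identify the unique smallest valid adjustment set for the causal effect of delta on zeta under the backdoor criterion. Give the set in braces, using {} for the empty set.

{kappa}

Variables eligible for adjustment (non-descendants of delta, excluding delta and zeta): {gamma, kappa, mu}.
Backdoor paths from delta to zeta:
  P1: delta <- kappa -> gamma <- mu -> zeta
  P2: delta <- kappa -> zeta
  P3: delta <- kappa -> lam <- eps -> zeta
The empty set is not sufficient: P2 (delta <- kappa -> zeta) has no collider blocking it and no conditioned non-collider, so it is open.
Try {kappa}:
  P1: blocked at fork node kappa ∈ conditioning set.
  P2: blocked at fork node kappa ∈ conditioning set.
  P3: blocked at fork node kappa ∈ conditioning set.
{kappa} contains no descendant of delta and blocks every backdoor path.
No other singleton works — e.g. {mu} leaves P2 open — so {kappa} is the unique smallest valid adjustment set.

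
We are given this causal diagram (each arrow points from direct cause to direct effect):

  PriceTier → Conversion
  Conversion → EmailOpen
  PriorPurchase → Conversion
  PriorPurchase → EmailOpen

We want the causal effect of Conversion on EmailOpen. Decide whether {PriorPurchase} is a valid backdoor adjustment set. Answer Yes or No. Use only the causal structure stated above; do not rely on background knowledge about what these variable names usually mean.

Yes

Backdoor paths from Conversion to EmailOpen (paths whose first edge points into Conversion):
  P1: Conversion <- PriorPurchase -> EmailOpen
Condition 1 (no descendant of Conversion in the set): holds — descendants of Conversion are {EmailOpen}; none are in {PriorPurchase}.
Condition 2 (every backdoor path blocked by {PriorPurchase}):
  P1: blocked at fork node PriorPurchase ∈ conditioning set.
{PriorPurchase} satisfies the backdoor criterion.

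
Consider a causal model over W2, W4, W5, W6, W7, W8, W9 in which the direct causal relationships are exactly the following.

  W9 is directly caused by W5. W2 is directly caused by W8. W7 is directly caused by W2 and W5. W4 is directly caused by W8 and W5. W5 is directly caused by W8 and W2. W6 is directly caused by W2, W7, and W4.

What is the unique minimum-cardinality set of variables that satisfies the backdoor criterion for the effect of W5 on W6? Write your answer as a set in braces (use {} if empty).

{W2, W8}

Variables eligible for adjustment (non-descendants of W5, excluding W5 and W6): {W2, W8}.
Backdoor paths from W5 to W6:
  P1: W5 <- W8 -> W2 -> W7 -> W6
  P2: W5 <- W8 -> W2 -> W6
  P3: W5 <- W8 -> W4 -> W6
  P4: W5 <- W2 <- W8 -> W4 -> W6
  P5: W5 <- W2 -> W7 -> W6
  P6: W5 <- W2 -> W6
The empty set is not sufficient: P1 (W5 <- W8 -> W2 -> W7 -> W6) has no collider blocking it and no conditioned non-collider, so it is open.
Try {W2, W8}:
  P1: blocked at fork node W8 ∈ conditioning set.
  P2: blocked at fork node W8 ∈ conditioning set.
  P3: blocked at fork node W8 ∈ conditioning set.
  P4: blocked at chain node W2 ∈ conditioning set.
  P5: blocked at fork node W2 ∈ conditioning set.
  P6: blocked at fork node W2 ∈ conditioning set.
{W2, W8} contains no descendant of W5 and blocks every backdoor path.
Every element of {W2, W8} is needed (dropping W2 leaves P5 open; dropping W8 leaves P3 open), so no proper subset is valid.
Among all size-2 subsets of the eligible variables, only {W2, W8} blocks every backdoor path, so it is the unique smallest valid adjustment set.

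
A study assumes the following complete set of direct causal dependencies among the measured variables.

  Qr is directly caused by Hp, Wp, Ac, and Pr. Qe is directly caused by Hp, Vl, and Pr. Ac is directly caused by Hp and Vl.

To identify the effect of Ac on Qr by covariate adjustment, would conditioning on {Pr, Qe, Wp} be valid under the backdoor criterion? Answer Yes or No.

No

Backdoor paths from Ac to Qr (paths whose first edge points into Ac):
  P1: Ac <- Hp -> Qe <- Pr -> Qr
  P2: Ac <- Hp -> Qr
  P3: Ac <- Vl -> Qe <- Hp -> Qr
  P4: Ac <- Vl -> Qe <- Pr -> Qr
Condition 1 (no descendant of Ac in the set): holds — descendants of Ac are {Qr}; none are in {Pr, Qe, Wp}.
Condition 2 (every backdoor path blocked by {Pr, Qe, Wp}):
  P1: blocked at fork node Pr ∈ conditioning set.
  P2: open — no interior node is in the conditioning set.
  P3: open — collider(s) Qe are conditioned on (or have a conditioned descendant) and no non-collider on the path is in the set.
  P4: blocked at fork node Pr ∈ conditioning set.
{Pr, Qe, Wp} does not satisfy the backdoor criterion.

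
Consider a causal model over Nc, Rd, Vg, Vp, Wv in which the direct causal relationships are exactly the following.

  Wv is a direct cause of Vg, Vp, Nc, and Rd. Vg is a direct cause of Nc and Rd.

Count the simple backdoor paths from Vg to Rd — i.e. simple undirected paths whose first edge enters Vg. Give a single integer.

A backdoor path from Vg to Rd is any simple undirected path whose first edge points into Vg (i.e. leaves Vg via a parent).
Parents of Vg: {Wv}.
Enumerating:
  P1: Vg <- Wv -> Rd
That exhausts the simple backdoor paths. Count: 1.

1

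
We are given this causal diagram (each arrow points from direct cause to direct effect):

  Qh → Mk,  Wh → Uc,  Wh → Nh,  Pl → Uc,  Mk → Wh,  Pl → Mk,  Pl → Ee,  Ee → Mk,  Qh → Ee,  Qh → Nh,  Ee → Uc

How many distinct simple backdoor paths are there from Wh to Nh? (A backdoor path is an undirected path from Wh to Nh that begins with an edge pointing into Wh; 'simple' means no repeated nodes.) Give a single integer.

A backdoor path from Wh to Nh is any simple undirected path whose first edge points into Wh (i.e. leaves Wh via a parent).
Parents of Wh: {Mk}.
Enumerating:
  P1: Wh <- Mk <- Qh -> Nh
  P2: Wh <- Mk <- Pl -> Ee <- Qh -> Nh
  P3: Wh <- Mk <- Pl -> Uc <- Ee <- Qh -> Nh
  P4: Wh <- Mk <- Ee <- Qh -> Nh
That exhausts the simple backdoor paths. Count: 4.

4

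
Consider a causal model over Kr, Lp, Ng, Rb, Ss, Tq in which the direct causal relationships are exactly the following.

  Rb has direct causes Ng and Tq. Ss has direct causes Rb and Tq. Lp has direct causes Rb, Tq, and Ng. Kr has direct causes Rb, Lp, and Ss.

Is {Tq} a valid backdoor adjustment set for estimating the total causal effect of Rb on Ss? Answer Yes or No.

Yes

Backdoor paths from Rb to Ss (paths whose first edge points into Rb):
  P1: Rb <- Tq -> Lp -> Kr <- Ss
  P2: Rb <- Tq -> Ss
  P3: Rb <- Ng -> Lp <- Tq -> Ss
  P4: Rb <- Ng -> Lp -> Kr <- Ss
Condition 1 (no descendant of Rb in the set): holds — descendants of Rb are {Kr, Lp, Ss}; none are in {Tq}.
Condition 2 (every backdoor path blocked by {Tq}):
  P1: blocked at fork node Tq ∈ conditioning set.
  P2: blocked at fork node Tq ∈ conditioning set.
  P3: blocked at collider Lp (neither it nor any descendant is in the conditioning set).
  P4: blocked at collider Kr (neither it nor any descendant is in the conditioning set).
{Tq} satisfies the backdoor criterion.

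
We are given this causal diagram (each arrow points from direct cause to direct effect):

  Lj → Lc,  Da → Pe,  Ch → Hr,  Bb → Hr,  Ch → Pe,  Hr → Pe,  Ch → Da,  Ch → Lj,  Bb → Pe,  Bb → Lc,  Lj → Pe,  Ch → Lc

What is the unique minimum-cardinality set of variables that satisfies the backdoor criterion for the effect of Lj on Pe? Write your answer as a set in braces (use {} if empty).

Variables eligible for adjustment (non-descendants of Lj, excluding Lj and Pe): {Bb, Ch, Da, Hr}.
Backdoor paths from Lj to Pe:
  P1: Lj <- Ch -> Lc <- Bb -> Hr -> Pe
  P2: Lj <- Ch -> Lc <- Bb -> Pe
  P3: Lj <- Ch -> Da -> Pe
  P4: Lj <- Ch -> Hr <- Bb -> Pe
  P5: Lj <- Ch -> Hr -> Pe
  P6: Lj <- Ch -> Pe
The empty set is not sufficient: P3 (Lj <- Ch -> Da -> Pe) has no collider blocking it and no conditioned non-collider, so it is open.
Try {Ch}:
  P1: blocked at fork node Ch ∈ conditioning set.
  P2: blocked at fork node Ch ∈ conditioning set.
  P3: blocked at fork node Ch ∈ conditioning set.
  P4: blocked at fork node Ch ∈ conditioning set.
  P5: blocked at fork node Ch ∈ conditioning set.
  P6: blocked at fork node Ch ∈ conditioning set.
{Ch} contains no descendant of Lj and blocks every backdoor path.
No other singleton works — e.g. {Bb} leaves P3 open — so {Ch} is the unique smallest valid adjustment set.

{Ch}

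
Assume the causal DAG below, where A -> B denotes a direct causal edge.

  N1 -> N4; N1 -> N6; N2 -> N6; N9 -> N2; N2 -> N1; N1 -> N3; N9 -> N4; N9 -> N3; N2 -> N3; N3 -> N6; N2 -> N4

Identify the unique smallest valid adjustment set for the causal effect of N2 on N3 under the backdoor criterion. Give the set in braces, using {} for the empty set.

{N9}

Variables eligible for adjustment (non-descendants of N2, excluding N2 and N3): {N9}.
Backdoor paths from N2 to N3:
  P1: N2 <- N9 -> N4 <- N1 -> N3
  P2: N2 <- N9 -> N4 <- N1 -> N6 <- N3
  P3: N2 <- N9 -> N3
The empty set is not sufficient: P3 (N2 <- N9 -> N3) has no collider blocking it and no conditioned non-collider, so it is open.
Try {N9}:
  P1: blocked at fork node N9 ∈ conditioning set.
  P2: blocked at fork node N9 ∈ conditioning set.
  P3: blocked at fork node N9 ∈ conditioning set.
{N9} contains no descendant of N2 and blocks every backdoor path.
{N9} is the unique smallest valid adjustment set.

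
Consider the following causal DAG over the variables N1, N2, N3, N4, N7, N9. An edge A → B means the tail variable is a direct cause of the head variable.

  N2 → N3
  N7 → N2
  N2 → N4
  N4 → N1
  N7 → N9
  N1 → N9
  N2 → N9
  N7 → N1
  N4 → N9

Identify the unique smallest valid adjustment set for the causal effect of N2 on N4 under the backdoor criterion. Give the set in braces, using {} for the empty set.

{}

Variables eligible for adjustment (non-descendants of N2, excluding N2 and N4): {N7}.
Backdoor paths from N2 to N4:
  P1: N2 <- N7 -> N1 <- N4
  P2: N2 <- N7 -> N1 -> N9 <- N4
  P3: N2 <- N7 -> N9 <- N4
  P4: N2 <- N7 -> N9 <- N1 <- N4
Each backdoor path contains an unconditioned collider, so every path is already blocked with the empty conditioning set:
  P1: blocked at collider N1 (neither it nor any descendant is in the conditioning set).
  P2: blocked at collider N9 (neither it nor any descendant is in the conditioning set).
  P3: blocked at collider N9 (neither it nor any descendant is in the conditioning set).
  P4: blocked at collider N9 (neither it nor any descendant is in the conditioning set).
The empty set is therefore the unique smallest valid set.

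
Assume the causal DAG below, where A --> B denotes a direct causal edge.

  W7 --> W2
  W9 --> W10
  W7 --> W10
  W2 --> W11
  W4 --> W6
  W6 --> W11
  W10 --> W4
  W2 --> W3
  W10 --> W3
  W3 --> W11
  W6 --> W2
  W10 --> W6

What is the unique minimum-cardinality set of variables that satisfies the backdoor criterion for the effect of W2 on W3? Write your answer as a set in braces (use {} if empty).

Variables eligible for adjustment (non-descendants of W2, excluding W2 and W3): {W10, W4, W6, W7, W9}.
Backdoor paths from W2 to W3:
  P1: W2 <- W7 -> W10 -> W4 -> W6 -> W11 <- W3
  P2: W2 <- W7 -> W10 -> W6 -> W11 <- W3
  P3: W2 <- W7 -> W10 -> W3
  P4: W2 <- W6 <- W10 -> W3
  P5: W2 <- W6 <- W4 <- W10 -> W3
  P6: W2 <- W6 -> W11 <- W3
The empty set is not sufficient: P3 (W2 <- W7 -> W10 -> W3) has no collider blocking it and no conditioned non-collider, so it is open.
Try {W10}:
  P1: blocked at chain node W10 ∈ conditioning set.
  P2: blocked at chain node W10 ∈ conditioning set.
  P3: blocked at chain node W10 ∈ conditioning set.
  P4: blocked at fork node W10 ∈ conditioning set.
  P5: blocked at fork node W10 ∈ conditioning set.
  P6: blocked at collider W11 (neither it nor any descendant is in the conditioning set).
{W10} contains no descendant of W2 and blocks every backdoor path.
No other singleton works — e.g. {W7} leaves P4 open — so {W10} is the unique smallest valid adjustment set.

{W10}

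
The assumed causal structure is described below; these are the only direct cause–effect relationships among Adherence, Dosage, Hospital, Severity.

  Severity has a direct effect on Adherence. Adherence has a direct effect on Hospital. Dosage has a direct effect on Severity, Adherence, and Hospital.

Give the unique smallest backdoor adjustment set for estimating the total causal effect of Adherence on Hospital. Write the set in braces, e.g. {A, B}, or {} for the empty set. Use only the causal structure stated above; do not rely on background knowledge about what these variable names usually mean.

Variables eligible for adjustment (non-descendants of Adherence, excluding Adherence and Hospital): {Dosage, Severity}.
Backdoor paths from Adherence to Hospital:
  P1: Adherence <- Dosage -> Hospital
  P2: Adherence <- Severity <- Dosage -> Hospital
The empty set is not sufficient: P1 (Adherence <- Dosage -> Hospital) has no collider blocking it and no conditioned non-collider, so it is open.
Try {Dosage}:
  P1: blocked at fork node Dosage ∈ conditioning set.
  P2: blocked at fork node Dosage ∈ conditioning set.
{Dosage} contains no descendant of Adherence and blocks every backdoor path.
No other singleton works — e.g. {Severity} leaves P1 open — so {Dosage} is the unique smallest valid adjustment set.

{Dosage}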